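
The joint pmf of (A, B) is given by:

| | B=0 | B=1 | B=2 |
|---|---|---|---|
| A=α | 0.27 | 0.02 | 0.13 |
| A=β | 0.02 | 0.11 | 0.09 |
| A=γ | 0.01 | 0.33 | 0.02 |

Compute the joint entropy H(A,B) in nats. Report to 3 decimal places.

1.725 nats

H(A,B) = −Σ p(x,y)·ln p(x,y) over all 9 cells.
  cell (α,0): −0.27·ln0.27 = 0.3535
  cell (α,1): −0.02·ln0.02 = 0.0782
  cell (α,2): −0.13·ln0.13 = 0.2652
  cell (β,0): −0.02·ln0.02 = 0.0782
  cell (β,1): −0.11·ln0.11 = 0.2428
  cell (β,2): −0.09·ln0.09 = 0.2167
  cell (γ,0): −0.01·ln0.01 = 0.0461
  cell (γ,1): −0.33·ln0.33 = 0.3659
  cell (γ,2): −0.02·ln0.02 = 0.0782
Sum = 1.725 nats.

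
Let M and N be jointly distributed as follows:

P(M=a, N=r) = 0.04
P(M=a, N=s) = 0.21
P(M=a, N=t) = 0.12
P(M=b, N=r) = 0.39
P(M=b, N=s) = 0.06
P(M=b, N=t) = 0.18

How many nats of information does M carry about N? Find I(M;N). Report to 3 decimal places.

0.181 nats

Marginals: p(M) = (0.3700, 0.6300), p(N) = (0.4300, 0.2700, 0.3000).
I(M;N) = H(M) + H(N) − H(M,N).
H(M) = 0.6590, H(N) = 1.0776, H(M,N) = 1.5556.
I(M;N) = 0.6590 + 1.0776 − 1.5556 = 0.181 nats.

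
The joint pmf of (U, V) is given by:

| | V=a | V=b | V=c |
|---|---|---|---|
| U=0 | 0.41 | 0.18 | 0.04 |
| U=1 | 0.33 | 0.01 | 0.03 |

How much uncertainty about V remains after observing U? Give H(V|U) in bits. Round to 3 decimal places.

Marginals: p(U) = (0.6300, 0.3700), p(V) = (0.7400, 0.1900, 0.0700).
H(V|U) = Σ p(U) · H(V|U=·).
  U=0: p=0.6300, H(V|U=0) = 1.1722
  U=1: p=0.3700, H(V|U=1) = 0.5819
Weighted sum = 0.954 bits.

0.954 bits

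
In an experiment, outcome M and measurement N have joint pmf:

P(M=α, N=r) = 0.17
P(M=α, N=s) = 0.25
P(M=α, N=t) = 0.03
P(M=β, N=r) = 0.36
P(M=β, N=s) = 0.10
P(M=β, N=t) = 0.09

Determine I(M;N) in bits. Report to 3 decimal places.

0.114 bits

Marginals: p(M) = (0.4500, 0.5500), p(N) = (0.5300, 0.3500, 0.1200).
I(M;N) = Σ p(x,y)·log₂[p(x,y)/(p(x)p(y))].
  (α,r): 0.17·log₂(0.7128) = -0.0830
  (α,s): 0.25·log₂(1.5873) = 0.1666
  (α,t): 0.03·log₂(0.5556) = -0.0254
  (β,r): 0.36·log₂(1.2350) = 0.1096
  (β,s): 0.10·log₂(0.5195) = -0.0945
  (β,t): 0.09·log₂(1.3636) = 0.0403
Sum = 0.114 bits.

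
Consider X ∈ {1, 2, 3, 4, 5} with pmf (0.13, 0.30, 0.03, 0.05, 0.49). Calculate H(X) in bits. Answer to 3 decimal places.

1.776 bits

H(X) = −Σ p·log₂ p.
  −(0.13)·log₂(0.13) = 0.3826
  −(0.30)·log₂(0.30) = 0.5211
  −(0.03)·log₂(0.03) = 0.1518
  −(0.05)·log₂(0.05) = 0.2161
  −(0.49)·log₂(0.49) = 0.5043
Sum: 0.3826 + 0.5211 + 0.1518 + 0.2161 + 0.5043 = 1.776 bits.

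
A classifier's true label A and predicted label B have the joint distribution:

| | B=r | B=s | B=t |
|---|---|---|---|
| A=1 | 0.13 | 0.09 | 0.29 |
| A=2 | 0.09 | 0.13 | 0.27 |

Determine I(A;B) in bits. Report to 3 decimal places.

Marginals: p(A) = (0.5100, 0.4900), p(B) = (0.2200, 0.2200, 0.5600).
I(A;B) = H(A) + H(B) − H(A,B).
H(A) = 0.9997, H(B) = 1.4296, H(A,B) = 2.4185.
I(A;B) = 0.9997 + 1.4296 − 2.4185 = 0.011 bits.

0.011 bits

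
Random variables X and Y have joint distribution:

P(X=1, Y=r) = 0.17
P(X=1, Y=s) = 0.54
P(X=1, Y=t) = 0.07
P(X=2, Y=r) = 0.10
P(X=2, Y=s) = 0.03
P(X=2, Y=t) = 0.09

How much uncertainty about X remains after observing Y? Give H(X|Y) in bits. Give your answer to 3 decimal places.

0.585 bits

Marginals: p(X) = (0.7800, 0.2200), p(Y) = (0.2700, 0.5700, 0.1600).
H(X|Y) = Σ p(Y) · H(X|Y=·).
  Y=r: p=0.2700, H(X|Y=r) = 0.9510
  Y=s: p=0.5700, H(X|Y=s) = 0.2975
  Y=t: p=0.1600, H(X|Y=t) = 0.9887
Weighted sum = 0.585 bits.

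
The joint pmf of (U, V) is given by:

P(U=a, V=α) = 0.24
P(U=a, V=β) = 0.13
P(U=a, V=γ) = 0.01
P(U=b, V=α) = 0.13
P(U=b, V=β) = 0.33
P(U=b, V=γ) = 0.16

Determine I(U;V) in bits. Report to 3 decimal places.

0.162 bits

Marginals: p(U) = (0.3800, 0.6200), p(V) = (0.3700, 0.4600, 0.1700).
I(U;V) = H(U) + H(V) − H(U,V).
H(U) = 0.9580, H(V) = 1.4807, H(U,V) = 2.2767.
I(U;V) = 0.9580 + 1.4807 − 2.2767 = 0.162 bits.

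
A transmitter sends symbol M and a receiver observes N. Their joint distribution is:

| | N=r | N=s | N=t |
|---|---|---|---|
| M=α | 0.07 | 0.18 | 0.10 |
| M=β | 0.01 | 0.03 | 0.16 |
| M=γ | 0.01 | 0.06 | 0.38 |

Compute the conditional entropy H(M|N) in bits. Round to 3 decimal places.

1.293 bits

Marginals: p(M) = (0.3500, 0.2000, 0.4500), p(N) = (0.0900, 0.2700, 0.6400).
H(M|N) = Σ p(N) · H(M|N=·).
  N=r: p=0.0900, H(M|N=r) = 0.9864
  N=s: p=0.2700, H(M|N=s) = 1.2244
  N=t: p=0.6400, H(M|N=t) = 1.3650
Weighted sum = 1.293 bits.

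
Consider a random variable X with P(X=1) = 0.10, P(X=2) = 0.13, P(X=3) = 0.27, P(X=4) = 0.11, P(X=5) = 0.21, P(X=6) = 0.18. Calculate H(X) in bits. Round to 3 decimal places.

H(X) = −Σ p·log₂ p.
  −(0.10)·log₂(0.10) = 0.3322
  −(0.13)·log₂(0.13) = 0.3826
  −(0.27)·log₂(0.27) = 0.5100
  −(0.11)·log₂(0.11) = 0.3503
  −(0.21)·log₂(0.21) = 0.4728
  −(0.18)·log₂(0.18) = 0.4453
Sum: 0.3322 + 0.3826 + 0.5100 + 0.3503 + 0.4728 + 0.4453 = 2.493 bits.

2.493 bits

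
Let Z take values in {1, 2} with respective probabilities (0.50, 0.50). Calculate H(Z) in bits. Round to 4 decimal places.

1.0000 bits

H(Z) = −Σ p·log₂ p.
  −(0.50)·log₂(0.50) = 0.50000
  −(0.50)·log₂(0.50) = 0.50000
Sum: 0.50000 + 0.50000 = 1.0000 bits.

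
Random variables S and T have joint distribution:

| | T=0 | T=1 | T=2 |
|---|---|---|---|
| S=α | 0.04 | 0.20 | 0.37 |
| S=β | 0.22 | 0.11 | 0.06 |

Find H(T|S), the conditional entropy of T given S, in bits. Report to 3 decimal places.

1.290 bits

Marginals: p(S) = (0.6100, 0.3900), p(T) = (0.2600, 0.3100, 0.4300).
H(T|S) = Σ p(S) · H(T|S=·).
  S=α: p=0.6100, H(T|S=α) = 1.2227
  S=β: p=0.3900, H(T|S=β) = 1.3964
Weighted sum = 1.290 bits.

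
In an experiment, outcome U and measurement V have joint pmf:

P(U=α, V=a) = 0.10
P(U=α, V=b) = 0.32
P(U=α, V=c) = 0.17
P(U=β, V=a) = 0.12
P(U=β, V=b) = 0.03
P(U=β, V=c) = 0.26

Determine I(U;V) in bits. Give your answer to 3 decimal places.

0.194 bits

Marginals: p(U) = (0.5900, 0.4100), p(V) = (0.2200, 0.3500, 0.4300).
I(U;V) = Σ p(x,y)·log₂[p(x,y)/(p(x)p(y))].
  (α,a): 0.10·log₂(0.7704) = -0.0376
  (α,b): 0.32·log₂(1.5496) = 0.2022
  (α,c): 0.17·log₂(0.6701) = -0.0982
  (β,a): 0.12·log₂(1.3304) = 0.0494
  (β,b): 0.03·log₂(0.2091) = -0.0677
  (β,c): 0.26·log₂(1.4748) = 0.1457
Sum = 0.194 bits.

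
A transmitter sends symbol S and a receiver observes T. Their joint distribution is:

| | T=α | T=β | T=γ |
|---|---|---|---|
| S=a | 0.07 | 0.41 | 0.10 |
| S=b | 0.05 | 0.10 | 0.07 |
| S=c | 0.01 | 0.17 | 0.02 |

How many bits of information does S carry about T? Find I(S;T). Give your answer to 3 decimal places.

Marginals: p(S) = (0.5800, 0.2200, 0.2000), p(T) = (0.1300, 0.6800, 0.1900).
I(S;T) = Σ p(x,y)·log₂[p(x,y)/(p(x)p(y))].
  (a,α): 0.07·log₂(0.9284) = -0.0075
  (a,β): 0.41·log₂(1.0396) = 0.0229
  (a,γ): 0.10·log₂(0.9074) = -0.0140
  (b,α): 0.05·log₂(1.7483) = 0.0403
  (b,β): 0.10·log₂(0.6684) = -0.0581
  (b,γ): 0.07·log₂(1.6746) = 0.0521
  (c,α): 0.01·log₂(0.3846) = -0.0138
  (c,β): 0.17·log₂(1.2500) = 0.0547
  (c,γ): 0.02·log₂(0.5263) = -0.0185
Sum = 0.058 bits.

0.058 bits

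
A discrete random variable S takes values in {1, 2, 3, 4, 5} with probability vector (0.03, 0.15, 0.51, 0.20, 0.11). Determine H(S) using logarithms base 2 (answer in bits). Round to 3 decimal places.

H(S) = −Σ p·log₂ p.
  −(0.03)·log₂(0.03) = 0.1518
  −(0.15)·log₂(0.15) = 0.4105
  −(0.51)·log₂(0.51) = 0.4954
  −(0.20)·log₂(0.20) = 0.4644
  −(0.11)·log₂(0.11) = 0.3503
Sum: 0.1518 + 0.4105 + 0.4954 + 0.4644 + 0.3503 = 1.872 bits.

1.872 bits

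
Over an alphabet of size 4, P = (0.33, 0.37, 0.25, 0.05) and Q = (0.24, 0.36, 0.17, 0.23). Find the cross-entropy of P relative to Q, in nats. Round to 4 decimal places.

H(P,Q) = −Σ p·ln q.
  −0.33·ln(0.24) = 0.47095
  −0.37·ln(0.36) = 0.37801
  −0.25·ln(0.17) = 0.44299
  −0.05·ln(0.23) = 0.07348
H(P,Q) = 1.3654 nats.

1.3654 nats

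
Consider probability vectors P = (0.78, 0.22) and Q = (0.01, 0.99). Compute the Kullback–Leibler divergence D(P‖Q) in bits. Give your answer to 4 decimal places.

4.4252 bits

D(P‖Q) = Σ p·log₂(p/q).
  0.78·log₂(0.78/0.01) = 4.90261
  0.22·log₂(0.22/0.99) = -0.47738
D(P‖Q) = 4.4252 bits.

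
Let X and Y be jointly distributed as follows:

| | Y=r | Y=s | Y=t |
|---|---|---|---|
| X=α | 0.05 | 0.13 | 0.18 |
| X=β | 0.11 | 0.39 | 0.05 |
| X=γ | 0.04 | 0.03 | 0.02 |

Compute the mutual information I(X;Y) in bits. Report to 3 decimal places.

0.166 bits

Marginals: p(X) = (0.3600, 0.5500, 0.0900), p(Y) = (0.2000, 0.5500, 0.2500).
I(X;Y) = Σ p(x,y)·log₂[p(x,y)/(p(x)p(y))].
  (α,r): 0.05·log₂(0.6944) = -0.0263
  (α,s): 0.13·log₂(0.6566) = -0.0789
  (α,t): 0.18·log₂(2.0000) = 0.1800
  (β,r): 0.11·log₂(1.0000) = 0.0000
  (β,s): 0.39·log₂(1.2893) = 0.1430
  (β,t): 0.05·log₂(0.3636) = -0.0730
  (γ,r): 0.04·log₂(2.2222) = 0.0461
  (γ,s): 0.03·log₂(0.6061) = -0.0217
  (γ,t): 0.02·log₂(0.8889) = -0.0034
Sum = 0.166 bits.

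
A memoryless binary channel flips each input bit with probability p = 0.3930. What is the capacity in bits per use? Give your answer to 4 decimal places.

Binary symmetric channel: C = 1 − h₂(ε) where h₂ is the binary entropy function.
h₂(0.3930) = −0.3930·log₂0.3930 − 0.6070·log₂0.6070 = 0.9667.
C = 1 − 0.9667 = 0.0333 bits per channel use.

0.0333 bits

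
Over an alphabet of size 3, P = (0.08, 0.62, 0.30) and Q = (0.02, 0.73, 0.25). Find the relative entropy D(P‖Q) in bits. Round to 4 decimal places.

0.0928 bits

D(P‖Q) = Σ p·log₂(p/q).
  0.08·log₂(0.08/0.02) = 0.16000
  0.62·log₂(0.62/0.73) = -0.14609
  0.30·log₂(0.30/0.25) = 0.07891
D(P‖Q) = 0.0928 bits.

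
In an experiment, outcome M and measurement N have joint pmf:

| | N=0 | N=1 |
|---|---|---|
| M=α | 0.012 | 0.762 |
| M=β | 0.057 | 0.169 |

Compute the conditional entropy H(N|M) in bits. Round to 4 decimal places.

Chain rule: H(N|M) = H(M,N) − H(M).
Marginals: p(M) = (0.7740, 0.2260), p(N) = (0.0690, 0.9310).
H(M,N) = 1.0444 bits; H(M) = 0.7710 bits.
H(N|M) = 1.0444 − 0.7710 = 0.2734 bits.

0.2734 bits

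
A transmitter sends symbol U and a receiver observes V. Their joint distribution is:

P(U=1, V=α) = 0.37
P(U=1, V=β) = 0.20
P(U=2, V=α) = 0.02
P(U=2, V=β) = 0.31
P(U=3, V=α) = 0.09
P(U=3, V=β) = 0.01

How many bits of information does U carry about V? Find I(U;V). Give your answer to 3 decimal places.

0.310 bits

Marginals: p(U) = (0.5700, 0.3300, 0.1000), p(V) = (0.4800, 0.5200).
I(U;V) = H(U) + H(V) − H(U,V).
H(U) = 1.3223, H(V) = 0.9988, H(U,V) = 2.0109.
I(U;V) = 1.3223 + 0.9988 − 2.0109 = 0.310 bits.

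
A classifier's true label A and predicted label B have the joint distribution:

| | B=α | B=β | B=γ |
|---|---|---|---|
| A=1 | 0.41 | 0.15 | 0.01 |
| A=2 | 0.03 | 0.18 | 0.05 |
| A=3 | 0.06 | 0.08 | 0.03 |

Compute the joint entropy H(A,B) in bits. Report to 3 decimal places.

2.504 bits

H(A,B) = −Σ p(x,y)·log₂ p(x,y) over all 9 cells.
  cell (1,α): −0.41·log₂0.41 = 0.5274
  cell (1,β): −0.15·log₂0.15 = 0.4105
  cell (1,γ): −0.01·log₂0.01 = 0.0664
  cell (2,α): −0.03·log₂0.03 = 0.1518
  cell (2,β): −0.18·log₂0.18 = 0.4453
  cell (2,γ): −0.05·log₂0.05 = 0.2161
  cell (3,α): −0.06·log₂0.06 = 0.2435
  cell (3,β): −0.08·log₂0.08 = 0.2915
  cell (3,γ): −0.03·log₂0.03 = 0.1518
Sum = 2.504 bits.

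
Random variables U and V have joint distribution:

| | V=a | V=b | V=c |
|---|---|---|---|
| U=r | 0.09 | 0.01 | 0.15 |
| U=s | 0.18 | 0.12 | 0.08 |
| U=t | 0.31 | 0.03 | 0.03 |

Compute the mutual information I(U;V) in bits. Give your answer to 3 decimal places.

0.224 bits

Marginals: p(U) = (0.2500, 0.3800, 0.3700), p(V) = (0.5800, 0.1600, 0.2600).
I(U;V) = H(U) + H(V) − H(U,V).
H(U) = 1.5612, H(V) = 1.3841, H(U,V) = 2.7208.
I(U;V) = 1.5612 + 1.3841 − 2.7208 = 0.224 bits.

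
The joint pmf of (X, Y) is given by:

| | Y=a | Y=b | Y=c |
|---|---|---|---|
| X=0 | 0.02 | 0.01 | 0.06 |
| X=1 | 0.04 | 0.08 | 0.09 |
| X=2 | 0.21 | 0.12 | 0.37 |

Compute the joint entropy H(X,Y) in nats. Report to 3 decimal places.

H(X,Y) = −Σ p(x,y)·ln p(x,y) over all 9 cells.
  cell (0,a): −0.02·ln0.02 = 0.0782
  cell (0,b): −0.01·ln0.01 = 0.0461
  cell (0,c): −0.06·ln0.06 = 0.1688
  cell (1,a): −0.04·ln0.04 = 0.1288
  cell (1,b): −0.08·ln0.08 = 0.2021
  cell (1,c): −0.09·ln0.09 = 0.2167
  cell (2,a): −0.21·ln0.21 = 0.3277
  cell (2,b): −0.12·ln0.12 = 0.2544
  cell (2,c): −0.37·ln0.37 = 0.3679
Sum = 1.791 nats.

1.791 nats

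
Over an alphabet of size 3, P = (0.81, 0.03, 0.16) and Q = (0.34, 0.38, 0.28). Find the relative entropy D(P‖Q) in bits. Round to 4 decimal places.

0.7754 bits

D(P‖Q) = Σ p·log₂(p/q).
  0.81·log₂(0.81/0.34) = 1.01443
  0.03·log₂(0.03/0.38) = -0.10989
  0.16·log₂(0.16/0.28) = -0.12918
D(P‖Q) = 0.7754 bits.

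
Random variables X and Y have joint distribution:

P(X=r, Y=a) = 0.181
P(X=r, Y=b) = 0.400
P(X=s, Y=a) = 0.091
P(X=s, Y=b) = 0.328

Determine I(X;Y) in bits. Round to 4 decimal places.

0.0080 bits

Marginals: p(X) = (0.5810, 0.4190), p(Y) = (0.2720, 0.7280).
I(X;Y) = Σ p(x,y)·log₂[p(x,y)/(p(x)p(y))].
  (r,a): 0.181·log₂(1.1453) = 0.03543
  (r,b): 0.400·log₂(0.9457) = -0.03222
  (s,a): 0.091·log₂(0.7985) = -0.02955
  (s,b): 0.328·log₂(1.0753) = 0.03435
Sum = 0.0080 bits.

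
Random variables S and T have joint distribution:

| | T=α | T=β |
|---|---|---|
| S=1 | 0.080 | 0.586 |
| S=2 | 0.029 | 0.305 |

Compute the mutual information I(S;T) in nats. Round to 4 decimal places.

Marginals: p(S) = (0.6660, 0.3340), p(T) = (0.1090, 0.8910).
I(S;T) = H(S) + H(T) − H(S,T).
H(S) = 0.6370, H(T) = 0.3444, H(S,T) = 0.9801.
I(S;T) = 0.6370 + 0.3444 − 0.9801 = 0.0013 nats.

0.0013 nats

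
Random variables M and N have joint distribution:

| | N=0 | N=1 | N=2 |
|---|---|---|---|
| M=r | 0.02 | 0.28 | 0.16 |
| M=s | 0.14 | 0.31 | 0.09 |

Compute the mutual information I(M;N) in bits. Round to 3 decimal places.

Marginals: p(M) = (0.4600, 0.5400), p(N) = (0.1600, 0.5900, 0.2500).
I(M;N) = Σ p(x,y)·log₂[p(x,y)/(p(x)p(y))].
  (r,0): 0.02·log₂(0.2717) = -0.0376
  (r,1): 0.28·log₂(1.0317) = 0.0126
  (r,2): 0.16·log₂(1.3913) = 0.0762
  (s,0): 0.14·log₂(1.6204) = 0.0975
  (s,1): 0.31·log₂(0.9730) = -0.0122
  (s,2): 0.09·log₂(0.6667) = -0.0526
Sum = 0.084 bits.

0.084 bits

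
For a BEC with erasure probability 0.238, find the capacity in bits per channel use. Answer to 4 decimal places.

0.7620 bits

Binary erasure channel: capacity C = 1 − ε.
C = 1 − 0.238 = 0.7620 bits per channel use.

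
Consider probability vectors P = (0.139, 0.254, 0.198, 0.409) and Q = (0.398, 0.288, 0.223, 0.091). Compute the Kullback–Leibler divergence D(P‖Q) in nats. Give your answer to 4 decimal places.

0.4130 nats

D(P‖Q) = Σ p·ln(p/q).
  0.139·ln(0.139/0.398) = -0.14622
  0.254·ln(0.254/0.288) = -0.03191
  0.198·ln(0.198/0.223) = -0.02354
  0.409·ln(0.409/0.091) = 0.61467
D(P‖Q) = 0.4130 nats.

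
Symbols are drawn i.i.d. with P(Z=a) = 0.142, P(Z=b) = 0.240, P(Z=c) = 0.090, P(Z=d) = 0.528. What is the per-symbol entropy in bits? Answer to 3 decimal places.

1.693 bits

H(Z) = −Σ p·log₂ p.
  −(0.142)·log₂(0.142) = 0.3999
  −(0.240)·log₂(0.240) = 0.4941
  −(0.090)·log₂(0.090) = 0.3127
  −(0.528)·log₂(0.528) = 0.4865
Sum: 0.3999 + 0.4941 + 0.3127 + 0.4865 = 1.693 bits.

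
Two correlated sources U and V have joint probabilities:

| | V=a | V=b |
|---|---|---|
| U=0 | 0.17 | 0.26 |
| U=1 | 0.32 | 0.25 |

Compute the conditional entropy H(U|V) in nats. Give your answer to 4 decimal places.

Marginals: p(U) = (0.4300, 0.5700), p(V) = (0.4900, 0.5100).
H(U|V) = Σ p(V) · H(U|V=·).
  V=a: p=0.4900, H(U|V=a) = 0.6455
  V=b: p=0.5100, H(U|V=b) = 0.6930
Weighted sum = 0.6697 nats.

0.6697 nats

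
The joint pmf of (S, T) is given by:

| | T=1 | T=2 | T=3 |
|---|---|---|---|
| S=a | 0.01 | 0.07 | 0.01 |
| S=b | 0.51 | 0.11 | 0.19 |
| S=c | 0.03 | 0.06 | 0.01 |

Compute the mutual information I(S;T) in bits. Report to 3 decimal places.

0.168 bits

Marginals: p(S) = (0.0900, 0.8100, 0.1000), p(T) = (0.5500, 0.2400, 0.2100).
I(S;T) = Σ p(x,y)·log₂[p(x,y)/(p(x)p(y))].
  (a,1): 0.01·log₂(0.2020) = -0.0231
  (a,2): 0.07·log₂(3.2407) = 0.1187
  (a,3): 0.01·log₂(0.5291) = -0.0092
  (b,1): 0.51·log₂(1.1448) = 0.0995
  (b,2): 0.11·log₂(0.5658) = -0.0904
  (b,3): 0.19·log₂(1.1170) = 0.0303
  (c,1): 0.03·log₂(0.5455) = -0.0262
  (c,2): 0.06·log₂(2.5000) = 0.0793
  (c,3): 0.01·log₂(0.4762) = -0.0107
Sum = 0.168 bits.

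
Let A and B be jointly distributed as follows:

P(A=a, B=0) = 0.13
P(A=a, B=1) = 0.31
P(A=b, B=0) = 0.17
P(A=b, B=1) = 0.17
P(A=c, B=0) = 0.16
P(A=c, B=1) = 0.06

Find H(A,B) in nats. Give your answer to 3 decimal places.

1.693 nats

H(A,B) = −Σ p(x,y)·ln p(x,y) over all 6 cells.
  cell (a,0): −0.13·ln0.13 = 0.2652
  cell (a,1): −0.31·ln0.31 = 0.3631
  cell (b,0): −0.17·ln0.17 = 0.3012
  cell (b,1): −0.17·ln0.17 = 0.3012
  cell (c,0): −0.16·ln0.16 = 0.2932
  cell (c,1): −0.06·ln0.06 = 0.1688
Sum = 1.693 nats.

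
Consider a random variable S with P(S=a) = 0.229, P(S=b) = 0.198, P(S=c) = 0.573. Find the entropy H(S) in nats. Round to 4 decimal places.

0.9773 nats

H(S) = −Σ p·ln p.
  −(0.229)·ln(0.229) = 0.33755
  −(0.198)·ln(0.198) = 0.32066
  −(0.573)·ln(0.573) = 0.31909
Sum: 0.33755 + 0.32066 + 0.31909 = 0.9773 nats.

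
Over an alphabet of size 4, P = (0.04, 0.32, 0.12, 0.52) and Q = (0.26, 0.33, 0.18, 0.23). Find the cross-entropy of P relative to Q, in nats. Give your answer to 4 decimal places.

1.3787 nats

H(P,Q) = −Σ p·ln q.
  −0.04·ln(0.26) = 0.05388
  −0.32·ln(0.33) = 0.35477
  −0.12·ln(0.18) = 0.20578
  −0.52·ln(0.23) = 0.76423
H(P,Q) = 1.3787 nats.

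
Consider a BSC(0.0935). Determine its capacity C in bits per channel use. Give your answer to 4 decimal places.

Binary symmetric channel: C = 1 − h₂(ε) where h₂ is the binary entropy function.
h₂(0.0935) = −0.0935·log₂0.0935 − 0.9065·log₂0.9065 = 0.4480.
C = 1 − 0.4480 = 0.5520 bits per channel use.

0.5520 bits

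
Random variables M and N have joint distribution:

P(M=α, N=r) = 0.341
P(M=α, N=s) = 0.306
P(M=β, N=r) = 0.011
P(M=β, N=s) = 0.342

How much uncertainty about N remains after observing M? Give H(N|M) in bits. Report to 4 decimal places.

0.7163 bits

Marginals: p(M) = (0.6470, 0.3530), p(N) = (0.3520, 0.6480).
H(N|M) = Σ p(M) · H(N|M=·).
  M=α: p=0.6470, H(N|M=α) = 0.9979
  M=β: p=0.3530, H(N|M=β) = 0.2002
Weighted sum = 0.7163 bits.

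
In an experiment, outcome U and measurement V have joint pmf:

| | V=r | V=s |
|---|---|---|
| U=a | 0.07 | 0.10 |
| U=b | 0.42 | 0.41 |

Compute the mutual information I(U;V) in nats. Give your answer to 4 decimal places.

0.0025 nats

Marginals: p(U) = (0.1700, 0.8300), p(V) = (0.4900, 0.5100).
I(U;V) = Σ p(x,y)·ln[p(x,y)/(p(x)p(y))].
  (a,r): 0.07·ln(0.8403) = -0.01218
  (a,s): 0.10·ln(1.1534) = 0.01427
  (b,r): 0.42·ln(1.0327) = 0.01352
  (b,s): 0.41·ln(0.9686) = -0.01309
Sum = 0.0025 nats.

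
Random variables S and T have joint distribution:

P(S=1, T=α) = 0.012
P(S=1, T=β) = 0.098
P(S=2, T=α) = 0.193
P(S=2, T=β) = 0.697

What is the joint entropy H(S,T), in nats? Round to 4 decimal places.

0.8498 nats

H(S,T) = −Σ p(x,y)·ln p(x,y) over all 4 cells.
  cell (1,α): −0.012·ln0.012 = 0.05307
  cell (1,β): −0.098·ln0.098 = 0.22763
  cell (2,α): −0.193·ln0.193 = 0.31750
  cell (2,β): −0.697·ln0.697 = 0.25160
Sum = 0.8498 nats.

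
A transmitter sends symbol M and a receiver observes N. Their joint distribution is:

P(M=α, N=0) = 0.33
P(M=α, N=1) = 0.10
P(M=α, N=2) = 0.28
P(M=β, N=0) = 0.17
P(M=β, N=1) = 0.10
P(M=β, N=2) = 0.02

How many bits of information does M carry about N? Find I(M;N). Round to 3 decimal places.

0.100 bits

Marginals: p(M) = (0.7100, 0.2900), p(N) = (0.5000, 0.2000, 0.3000).
I(M;N) = H(M) + H(N) − H(M,N).
H(M) = 0.8687, H(N) = 1.4855, H(M,N) = 2.2539.
I(M;N) = 0.8687 + 1.4855 − 2.2539 = 0.100 bits.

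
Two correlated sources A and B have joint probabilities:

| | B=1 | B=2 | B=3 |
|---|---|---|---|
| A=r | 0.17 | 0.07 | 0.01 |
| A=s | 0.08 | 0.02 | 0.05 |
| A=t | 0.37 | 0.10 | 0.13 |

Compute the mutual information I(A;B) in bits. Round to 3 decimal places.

0.055 bits

Marginals: p(A) = (0.2500, 0.1500, 0.6000), p(B) = (0.6200, 0.1900, 0.1900).
I(A;B) = H(A) + H(B) − H(A,B).
H(A) = 1.3527, H(B) = 1.3380, H(A,B) = 2.6356.
I(A;B) = 1.3527 + 1.3380 − 2.6356 = 0.055 bits.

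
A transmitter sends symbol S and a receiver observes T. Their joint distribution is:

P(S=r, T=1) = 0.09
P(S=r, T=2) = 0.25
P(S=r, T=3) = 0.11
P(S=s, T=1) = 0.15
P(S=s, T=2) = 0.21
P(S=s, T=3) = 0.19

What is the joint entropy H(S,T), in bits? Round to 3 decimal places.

2.502 bits

H(S,T) = −Σ p(x,y)·log₂ p(x,y) over all 6 cells.
  cell (r,1): −0.09·log₂0.09 = 0.3127
  cell (r,2): −0.25·log₂0.25 = 0.5000
  cell (r,3): −0.11·log₂0.11 = 0.3503
  cell (s,1): −0.15·log₂0.15 = 0.4105
  cell (s,2): −0.21·log₂0.21 = 0.4728
  cell (s,3): −0.19·log₂0.19 = 0.4552
Sum = 2.502 bits.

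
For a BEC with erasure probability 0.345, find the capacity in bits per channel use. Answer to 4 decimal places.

0.6550 bits

Binary erasure channel: capacity C = 1 − ε.
C = 1 − 0.345 = 0.6550 bits per channel use.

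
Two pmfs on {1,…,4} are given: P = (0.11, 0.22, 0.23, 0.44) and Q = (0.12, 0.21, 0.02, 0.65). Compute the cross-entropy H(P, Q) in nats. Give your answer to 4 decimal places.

H(P,Q) = −Σ p·ln q.
  −0.11·ln(0.12) = 0.23323
  −0.22·ln(0.21) = 0.34334
  −0.23·ln(0.02) = 0.89977
  −0.44·ln(0.65) = 0.18954
H(P,Q) = 1.6659 nats.

1.6659 nats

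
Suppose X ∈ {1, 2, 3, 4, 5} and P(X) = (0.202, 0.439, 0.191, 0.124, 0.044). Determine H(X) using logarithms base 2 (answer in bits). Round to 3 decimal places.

H(X) = −Σ p·log₂ p.
  −(0.202)·log₂(0.202) = 0.4661
  −(0.439)·log₂(0.439) = 0.5214
  −(0.191)·log₂(0.191) = 0.4562
  −(0.124)·log₂(0.124) = 0.3734
  −(0.044)·log₂(0.044) = 0.1983
Sum: 0.4661 + 0.5214 + 0.4562 + 0.3734 + 0.1983 = 2.015 bits.

2.015 bits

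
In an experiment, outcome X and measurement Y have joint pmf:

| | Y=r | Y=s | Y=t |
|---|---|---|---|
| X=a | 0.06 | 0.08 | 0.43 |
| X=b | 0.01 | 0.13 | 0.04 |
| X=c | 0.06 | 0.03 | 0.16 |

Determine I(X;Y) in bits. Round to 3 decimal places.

Marginals: p(X) = (0.5700, 0.1800, 0.2500), p(Y) = (0.1300, 0.2400, 0.6300).
I(X;Y) = Σ p(x,y)·log₂[p(x,y)/(p(x)p(y))].
  (a,r): 0.06·log₂(0.8097) = -0.0183
  (a,s): 0.08·log₂(0.5848) = -0.0619
  (a,t): 0.43·log₂(1.1974) = 0.1118
  (b,r): 0.01·log₂(0.4274) = -0.0123
  (b,s): 0.13·log₂(3.0093) = 0.2066
  (b,t): 0.04·log₂(0.3527) = -0.0601
  (c,r): 0.06·log₂(1.8462) = 0.0531
  (c,s): 0.03·log₂(0.5000) = -0.0300
  (c,t): 0.16·log₂(1.0159) = 0.0036
Sum = 0.193 bits.

0.193 bits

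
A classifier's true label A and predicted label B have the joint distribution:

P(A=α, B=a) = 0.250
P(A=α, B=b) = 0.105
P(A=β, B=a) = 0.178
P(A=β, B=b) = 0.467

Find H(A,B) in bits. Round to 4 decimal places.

H(A,B) = −Σ p(x,y)·log₂ p(x,y) over all 4 cells.
  cell (α,a): −0.250·log₂0.250 = 0.50000
  cell (α,b): −0.105·log₂0.105 = 0.34141
  cell (β,a): −0.178·log₂0.178 = 0.44323
  cell (β,b): −0.467·log₂0.467 = 0.51300
Sum = 1.7976 bits.

1.7976 bits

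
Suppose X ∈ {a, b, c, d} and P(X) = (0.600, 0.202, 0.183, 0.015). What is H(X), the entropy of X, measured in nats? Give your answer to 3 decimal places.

1.003 nats

H(X) = −Σ p·ln p.
  −(0.600)·ln(0.600) = 0.3065
  −(0.202)·ln(0.202) = 0.3231
  −(0.183)·ln(0.183) = 0.3108
  −(0.015)·ln(0.015) = 0.0630
Sum: 0.3065 + 0.3231 + 0.3108 + 0.0630 = 1.003 nats.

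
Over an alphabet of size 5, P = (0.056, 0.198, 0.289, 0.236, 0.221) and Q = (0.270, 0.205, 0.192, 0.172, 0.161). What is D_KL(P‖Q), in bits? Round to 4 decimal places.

D(P‖Q) = Σ p·log₂(p/q).
  0.056·log₂(0.056/0.270) = -0.12709
  0.198·log₂(0.198/0.205) = -0.00992
  0.289·log₂(0.289/0.192) = 0.17050
  0.236·log₂(0.236/0.172) = 0.10771
  0.221·log₂(0.221/0.161) = 0.10099
D(P‖Q) = 0.2422 bits.

0.2422 bits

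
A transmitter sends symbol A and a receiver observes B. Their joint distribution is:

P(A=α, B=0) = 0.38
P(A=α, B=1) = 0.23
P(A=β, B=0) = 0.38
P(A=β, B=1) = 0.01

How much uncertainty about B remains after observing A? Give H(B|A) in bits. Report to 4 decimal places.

Marginals: p(A) = (0.6100, 0.3900), p(B) = (0.7600, 0.2400).
H(B|A) = Σ p(A) · H(B|A=·).
  A=α: p=0.6100, H(B|A=α) = 0.9559
  A=β: p=0.3900, H(B|A=β) = 0.1720
Weighted sum = 0.6502 bits.

0.6502 bits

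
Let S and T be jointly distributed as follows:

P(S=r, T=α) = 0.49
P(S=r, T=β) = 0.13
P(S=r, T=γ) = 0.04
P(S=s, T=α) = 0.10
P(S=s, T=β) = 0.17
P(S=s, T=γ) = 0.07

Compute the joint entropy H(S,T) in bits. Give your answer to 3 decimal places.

2.108 bits

H(S,T) = −Σ p(x,y)·log₂ p(x,y) over all 6 cells.
  cell (r,α): −0.49·log₂0.49 = 0.5043
  cell (r,β): −0.13·log₂0.13 = 0.3826
  cell (r,γ): −0.04·log₂0.04 = 0.1858
  cell (s,α): −0.10·log₂0.10 = 0.3322
  cell (s,β): −0.17·log₂0.17 = 0.4346
  cell (s,γ): −0.07·log₂0.07 = 0.2686
Sum = 2.108 bits.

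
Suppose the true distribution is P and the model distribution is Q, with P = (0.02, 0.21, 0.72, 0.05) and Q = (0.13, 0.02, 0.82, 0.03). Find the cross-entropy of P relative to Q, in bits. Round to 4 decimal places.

1.7032 bits

H(P,Q) = −Σ p·log₂ q.
  −0.02·log₂(0.13) = 0.05887
  −0.21·log₂(0.02) = 1.18521
  −0.72·log₂(0.82) = 0.20614
  −0.05·log₂(0.03) = 0.25294
H(P,Q) = 1.7032 bits.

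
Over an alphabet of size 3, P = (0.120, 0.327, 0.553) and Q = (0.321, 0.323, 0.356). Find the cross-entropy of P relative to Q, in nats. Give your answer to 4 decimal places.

H(P,Q) = −Σ p·ln q.
  −0.120·ln(0.321) = 0.13636
  −0.327·ln(0.323) = 0.36954
  −0.553·ln(0.356) = 0.57115
H(P,Q) = 1.0771 nats.

1.0771 nats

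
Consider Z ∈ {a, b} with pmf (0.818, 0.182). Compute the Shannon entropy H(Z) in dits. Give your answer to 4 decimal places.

0.2060 dits

H(Z) = −Σ p·log₁₀ p.
  −(0.818)·log₁₀(0.818) = 0.07137
  −(0.182)·log₁₀(0.182) = 0.13467
Sum: 0.07137 + 0.13467 = 0.2060 dits.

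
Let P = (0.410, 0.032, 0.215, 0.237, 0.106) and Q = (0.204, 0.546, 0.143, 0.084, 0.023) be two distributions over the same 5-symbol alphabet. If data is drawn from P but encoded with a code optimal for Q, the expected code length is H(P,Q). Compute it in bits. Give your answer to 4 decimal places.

2.9953 bits

H(P,Q) = −Σ p·log₂ q.
  −0.410·log₂(0.204) = 0.94028
  −0.032·log₂(0.546) = 0.02794
  −0.215·log₂(0.143) = 0.60327
  −0.237·log₂(0.084) = 0.84691
  −0.106·log₂(0.023) = 0.57688
H(P,Q) = 2.9953 bits.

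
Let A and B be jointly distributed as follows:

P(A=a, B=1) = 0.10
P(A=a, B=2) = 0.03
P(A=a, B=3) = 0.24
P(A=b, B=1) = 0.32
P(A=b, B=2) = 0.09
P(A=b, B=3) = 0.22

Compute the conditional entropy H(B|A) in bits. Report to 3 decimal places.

Marginals: p(A) = (0.3700, 0.6300), p(B) = (0.4200, 0.1200, 0.4600).
H(B|A) = Σ p(A) · H(B|A=·).
  A=a: p=0.3700, H(B|A=a) = 1.2091
  A=b: p=0.6300, H(B|A=b) = 1.4275
Weighted sum = 1.347 bits.

1.347 bits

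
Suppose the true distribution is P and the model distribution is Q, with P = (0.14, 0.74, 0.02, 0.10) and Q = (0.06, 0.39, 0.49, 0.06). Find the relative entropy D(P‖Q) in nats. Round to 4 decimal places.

0.5797 nats

D(P‖Q) = Σ p·ln(p/q).
  0.14·ln(0.14/0.06) = 0.11862
  0.74·ln(0.74/0.39) = 0.47397
  0.02·ln(0.02/0.49) = -0.06397
  0.10·ln(0.10/0.06) = 0.05108
D(P‖Q) = 0.5797 nats.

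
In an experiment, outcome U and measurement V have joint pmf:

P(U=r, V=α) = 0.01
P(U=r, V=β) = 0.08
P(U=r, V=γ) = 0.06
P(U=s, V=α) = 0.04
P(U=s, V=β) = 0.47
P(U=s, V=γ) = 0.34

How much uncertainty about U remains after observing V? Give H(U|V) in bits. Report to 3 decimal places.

Chain rule: H(U|V) = H(U,V) − H(V).
Marginals: p(U) = (0.1500, 0.8500), p(V) = (0.0500, 0.5500, 0.4000).
H(U,V) = 1.8284 bits; H(V) = 1.2192 bits.
H(U|V) = 1.8284 − 1.2192 = 0.609 bits.

0.609 bits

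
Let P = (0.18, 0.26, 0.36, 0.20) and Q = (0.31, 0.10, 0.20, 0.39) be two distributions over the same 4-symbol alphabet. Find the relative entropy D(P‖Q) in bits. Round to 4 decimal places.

D(P‖Q) = Σ p·log₂(p/q).
  0.18·log₂(0.18/0.31) = -0.14117
  0.26·log₂(0.26/0.10) = 0.35841
  0.36·log₂(0.36/0.20) = 0.30528
  0.20·log₂(0.20/0.39) = -0.19269
D(P‖Q) = 0.3298 bits.

0.3298 bits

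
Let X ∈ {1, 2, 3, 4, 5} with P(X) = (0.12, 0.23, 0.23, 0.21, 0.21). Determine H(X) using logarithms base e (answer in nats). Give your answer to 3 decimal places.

H(X) = −Σ p·ln p.
  −(0.12)·ln(0.12) = 0.2544
  −(0.23)·ln(0.23) = 0.3380
  −(0.23)·ln(0.23) = 0.3380
  −(0.21)·ln(0.21) = 0.3277
  −(0.21)·ln(0.21) = 0.3277
Sum: 0.2544 + 0.3380 + 0.3380 + 0.3277 + 0.3277 = 1.586 nats.

1.586 nats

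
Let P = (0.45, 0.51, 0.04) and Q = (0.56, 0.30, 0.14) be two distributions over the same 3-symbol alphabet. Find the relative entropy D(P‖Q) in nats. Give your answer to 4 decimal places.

0.1221 nats

D(P‖Q) = Σ p·ln(p/q).
  0.45·ln(0.45/0.56) = -0.09841
  0.51·ln(0.51/0.30) = 0.27062
  0.04·ln(0.04/0.14) = -0.05011
D(P‖Q) = 0.1221 nats.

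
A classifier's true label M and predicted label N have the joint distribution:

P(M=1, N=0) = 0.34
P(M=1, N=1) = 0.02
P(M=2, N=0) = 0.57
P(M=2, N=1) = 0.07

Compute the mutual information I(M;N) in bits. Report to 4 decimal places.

0.0063 bits

Marginals: p(M) = (0.3600, 0.6400), p(N) = (0.9100, 0.0900).
I(M;N) = H(M) + H(N) − H(M,N).
H(M) = 0.9427, H(N) = 0.4365, H(M,N) = 1.3729.
I(M;N) = 0.9427 + 0.4365 − 1.3729 = 0.0063 bits.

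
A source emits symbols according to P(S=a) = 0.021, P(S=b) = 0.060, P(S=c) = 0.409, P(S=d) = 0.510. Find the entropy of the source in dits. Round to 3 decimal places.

H(S) = −Σ p·log₁₀ p.
  −(0.021)·log₁₀(0.021) = 0.0352
  −(0.060)·log₁₀(0.060) = 0.0733
  −(0.409)·log₁₀(0.409) = 0.1588
  −(0.510)·log₁₀(0.510) = 0.1491
Sum: 0.0352 + 0.0733 + 0.1588 + 0.1491 = 0.416 dits.

0.416 dits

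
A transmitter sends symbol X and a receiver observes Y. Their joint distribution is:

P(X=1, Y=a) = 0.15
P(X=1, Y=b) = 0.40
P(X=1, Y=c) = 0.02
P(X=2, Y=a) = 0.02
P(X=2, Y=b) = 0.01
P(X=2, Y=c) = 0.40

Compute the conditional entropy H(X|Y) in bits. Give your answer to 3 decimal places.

Chain rule: H(X|Y) = H(X,Y) − H(Y).
Marginals: p(X) = (0.5700, 0.4300), p(Y) = (0.1700, 0.4100, 0.4200).
H(X,Y) = 1.7603 bits; H(Y) = 1.4876 bits.
H(X|Y) = 1.7603 − 1.4876 = 0.273 bits.

0.273 bits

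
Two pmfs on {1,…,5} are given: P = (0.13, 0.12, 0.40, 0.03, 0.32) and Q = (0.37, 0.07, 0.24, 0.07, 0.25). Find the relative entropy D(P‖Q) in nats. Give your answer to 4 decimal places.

0.1866 nats

D(P‖Q) = Σ p·ln(p/q).
  0.13·ln(0.13/0.37) = -0.13598
  0.12·ln(0.12/0.07) = 0.06468
  0.40·ln(0.40/0.24) = 0.20433
  0.03·ln(0.03/0.07) = -0.02542
  0.32·ln(0.32/0.25) = 0.07900
D(P‖Q) = 0.1866 nats.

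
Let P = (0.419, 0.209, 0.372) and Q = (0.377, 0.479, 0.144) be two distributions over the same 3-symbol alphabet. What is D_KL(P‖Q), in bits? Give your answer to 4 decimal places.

D(P‖Q) = Σ p·log₂(p/q).
  0.419·log₂(0.419/0.377) = 0.06385
  0.209·log₂(0.209/0.479) = -0.25007
  0.372·log₂(0.372/0.144) = 0.50935
D(P‖Q) = 0.3231 bits.

0.3231 bits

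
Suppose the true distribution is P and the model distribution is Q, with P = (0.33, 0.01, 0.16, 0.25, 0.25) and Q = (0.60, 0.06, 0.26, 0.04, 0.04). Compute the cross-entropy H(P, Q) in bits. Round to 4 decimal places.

2.9167 bits

H(P,Q) = −Σ p·log₂ q.
  −0.33·log₂(0.60) = 0.24320
  −0.01·log₂(0.06) = 0.04059
  −0.16·log₂(0.26) = 0.31095
  −0.25·log₂(0.04) = 1.16096
  −0.25·log₂(0.04) = 1.16096
H(P,Q) = 2.9167 bits.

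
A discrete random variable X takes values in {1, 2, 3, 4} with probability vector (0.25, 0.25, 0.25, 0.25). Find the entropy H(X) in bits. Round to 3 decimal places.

H(X) = −Σ p·log₂ p.
  −(0.25)·log₂(0.25) = 0.5000
  −(0.25)·log₂(0.25) = 0.5000
  −(0.25)·log₂(0.25) = 0.5000
  −(0.25)·log₂(0.25) = 0.5000
Sum: 0.5000 + 0.5000 + 0.5000 + 0.5000 = 2.000 bits.

2.000 bits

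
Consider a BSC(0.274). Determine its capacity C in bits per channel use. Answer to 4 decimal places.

0.1529 bits

Binary symmetric channel: C = 1 − h₂(ε) where h₂ is the binary entropy function.
h₂(0.274) = −0.274·log₂0.274 − 0.726·log₂0.726 = 0.8471.
C = 1 − 0.8471 = 0.1529 bits per channel use.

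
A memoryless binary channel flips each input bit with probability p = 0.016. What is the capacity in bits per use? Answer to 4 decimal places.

Binary symmetric channel: C = 1 − h₂(ε) where h₂ is the binary entropy function.
h₂(0.016) = −0.016·log₂0.016 − 0.984·log₂0.984 = 0.1184.
C = 1 − 0.1184 = 0.8816 bits per channel use.

0.8816 bits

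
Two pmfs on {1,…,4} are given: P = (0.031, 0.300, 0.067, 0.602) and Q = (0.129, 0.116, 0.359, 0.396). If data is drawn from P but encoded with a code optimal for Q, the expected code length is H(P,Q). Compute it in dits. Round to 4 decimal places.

0.5802 dits

H(P,Q) = −Σ p·log₁₀ q.
  −0.031·log₁₀(0.129) = 0.02757
  −0.300·log₁₀(0.116) = 0.28066
  −0.067·log₁₀(0.359) = 0.02981
  −0.602·log₁₀(0.396) = 0.24219
H(P,Q) = 0.5802 dits.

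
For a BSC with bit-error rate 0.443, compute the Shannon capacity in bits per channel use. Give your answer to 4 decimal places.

0.0094 bits

Binary symmetric channel: C = 1 − h₂(ε) where h₂ is the binary entropy function.
h₂(0.443) = −0.443·log₂0.443 − 0.557·log₂0.557 = 0.9906.
C = 1 − 0.9906 = 0.0094 bits per channel use.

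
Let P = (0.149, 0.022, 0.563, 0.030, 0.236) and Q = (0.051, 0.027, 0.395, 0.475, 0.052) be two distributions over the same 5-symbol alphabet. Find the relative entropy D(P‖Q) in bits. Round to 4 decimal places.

0.9073 bits

D(P‖Q) = Σ p·log₂(p/q).
  0.149·log₂(0.149/0.051) = 0.23046
  0.022·log₂(0.022/0.027) = -0.00650
  0.563·log₂(0.563/0.395) = 0.28785
  0.030·log₂(0.030/0.475) = -0.11955
  0.236·log₂(0.236/0.052) = 0.51500
D(P‖Q) = 0.9073 bits.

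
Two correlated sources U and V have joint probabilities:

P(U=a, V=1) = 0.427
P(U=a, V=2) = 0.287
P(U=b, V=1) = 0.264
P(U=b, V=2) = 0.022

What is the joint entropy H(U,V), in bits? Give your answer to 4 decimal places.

H(U,V) = −Σ p(x,y)·log₂ p(x,y) over all 4 cells.
  cell (a,1): −0.427·log₂0.427 = 0.52422
  cell (a,2): −0.287·log₂0.287 = 0.51685
  cell (b,1): −0.264·log₂0.264 = 0.50725
  cell (b,2): −0.022·log₂0.022 = 0.12114
Sum = 1.6695 bits.

1.6695 bits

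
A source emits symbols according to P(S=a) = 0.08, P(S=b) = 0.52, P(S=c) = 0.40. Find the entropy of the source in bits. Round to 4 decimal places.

1.3109 bits

H(S) = −Σ p·log₂ p.
  −(0.08)·log₂(0.08) = 0.29151
  −(0.52)·log₂(0.52) = 0.49058
  −(0.40)·log₂(0.40) = 0.52877
Sum: 0.29151 + 0.49058 + 0.52877 = 1.3109 bits.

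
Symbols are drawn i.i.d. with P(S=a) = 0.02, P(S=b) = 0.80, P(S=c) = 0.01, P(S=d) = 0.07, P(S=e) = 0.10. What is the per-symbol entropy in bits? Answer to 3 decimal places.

H(S) = −Σ p·log₂ p.
  −(0.02)·log₂(0.02) = 0.1129
  −(0.80)·log₂(0.80) = 0.2575
  −(0.01)·log₂(0.01) = 0.0664
  −(0.07)·log₂(0.07) = 0.2686
  −(0.10)·log₂(0.10) = 0.3322
Sum: 0.1129 + 0.2575 + 0.0664 + 0.2686 + 0.3322 = 1.038 bits.

1.038 bits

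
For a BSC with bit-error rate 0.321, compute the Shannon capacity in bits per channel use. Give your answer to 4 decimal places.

Binary symmetric channel: C = 1 − h₂(ε) where h₂ is the binary entropy function.
h₂(0.321) = −0.321·log₂0.321 − 0.679·log₂0.679 = 0.9055.
C = 1 − 0.9055 = 0.0945 bits per channel use.

0.0945 bits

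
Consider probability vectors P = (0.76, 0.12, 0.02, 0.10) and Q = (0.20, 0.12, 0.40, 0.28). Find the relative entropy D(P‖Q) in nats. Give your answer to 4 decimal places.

D(P‖Q) = Σ p·ln(p/q).
  0.76·ln(0.76/0.20) = 1.01460
  0.12·ln(0.12/0.12) = 0.00000
  0.02·ln(0.02/0.40) = -0.05991
  0.10·ln(0.10/0.28) = -0.10296
D(P‖Q) = 0.8517 nats.

0.8517 nats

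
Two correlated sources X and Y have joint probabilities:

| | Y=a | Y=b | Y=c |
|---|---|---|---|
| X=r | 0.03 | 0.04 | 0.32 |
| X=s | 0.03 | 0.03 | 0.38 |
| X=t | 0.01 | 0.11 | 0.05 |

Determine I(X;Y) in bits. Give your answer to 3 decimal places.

0.180 bits

Marginals: p(X) = (0.3900, 0.4400, 0.1700), p(Y) = (0.0700, 0.1800, 0.7500).
I(X;Y) = H(X) + H(Y) − H(X,Y).
H(X) = 1.4855, H(Y) = 1.0251, H(X,Y) = 2.3304.
I(X;Y) = 1.4855 + 1.0251 − 2.3304 = 0.180 bits.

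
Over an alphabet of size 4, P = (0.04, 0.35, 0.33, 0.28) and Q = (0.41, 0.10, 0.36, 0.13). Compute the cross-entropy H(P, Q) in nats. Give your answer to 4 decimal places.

1.7500 nats

H(P,Q) = −Σ p·ln q.
  −0.04·ln(0.41) = 0.03566
  −0.35·ln(0.10) = 0.80590
  −0.33·ln(0.36) = 0.33714
  −0.28·ln(0.13) = 0.57126
H(P,Q) = 1.7500 nats.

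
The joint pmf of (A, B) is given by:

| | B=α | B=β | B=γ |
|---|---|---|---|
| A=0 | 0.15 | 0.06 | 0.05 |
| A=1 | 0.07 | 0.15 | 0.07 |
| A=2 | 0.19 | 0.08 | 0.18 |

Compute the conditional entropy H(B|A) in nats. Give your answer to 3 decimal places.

Chain rule: H(B|A) = H(A,B) − H(A).
Marginals: p(A) = (0.2600, 0.2900, 0.4500), p(B) = (0.4100, 0.2900, 0.3000).
H(A,B) = 2.0863 nats; H(A) = 1.0686 nats.
H(B|A) = 2.0863 − 1.0686 = 1.018 nats.

1.018 nats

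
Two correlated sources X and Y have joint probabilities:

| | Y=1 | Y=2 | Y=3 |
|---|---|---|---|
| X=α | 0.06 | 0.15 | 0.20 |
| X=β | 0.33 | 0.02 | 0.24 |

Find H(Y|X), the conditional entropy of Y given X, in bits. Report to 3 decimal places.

1.277 bits

Marginals: p(X) = (0.4100, 0.5900), p(Y) = (0.3900, 0.1700, 0.4400).
H(Y|X) = Σ p(X) · H(Y|X=·).
  X=α: p=0.4100, H(Y|X=α) = 1.4417
  X=β: p=0.5900, H(Y|X=β) = 1.1622
Weighted sum = 1.277 bits.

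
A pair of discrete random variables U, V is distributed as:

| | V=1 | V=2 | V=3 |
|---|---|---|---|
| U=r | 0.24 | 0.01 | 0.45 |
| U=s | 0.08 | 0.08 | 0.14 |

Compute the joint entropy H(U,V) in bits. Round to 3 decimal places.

2.059 bits

H(U,V) = −Σ p(x,y)·log₂ p(x,y) over all 6 cells.
  cell (r,1): −0.24·log₂0.24 = 0.4941
  cell (r,2): −0.01·log₂0.01 = 0.0664
  cell (r,3): −0.45·log₂0.45 = 0.5184
  cell (s,1): −0.08·log₂0.08 = 0.2915
  cell (s,2): −0.08·log₂0.08 = 0.2915
  cell (s,3): −0.14·log₂0.14 = 0.3971
Sum = 2.059 bits.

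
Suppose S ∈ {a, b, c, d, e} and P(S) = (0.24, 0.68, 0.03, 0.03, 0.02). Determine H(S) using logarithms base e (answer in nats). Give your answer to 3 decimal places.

H(S) = −Σ p·ln p.
  −(0.24)·ln(0.24) = 0.3425
  −(0.68)·ln(0.68) = 0.2623
  −(0.03)·ln(0.03) = 0.1052
  −(0.03)·ln(0.03) = 0.1052
  −(0.02)·ln(0.02) = 0.0782
Sum: 0.3425 + 0.2623 + 0.1052 + 0.1052 + 0.0782 = 0.893 nats.

0.893 nats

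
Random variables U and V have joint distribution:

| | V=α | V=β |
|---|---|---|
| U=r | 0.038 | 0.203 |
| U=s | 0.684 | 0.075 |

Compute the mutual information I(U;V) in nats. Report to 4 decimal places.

Marginals: p(U) = (0.2410, 0.7590), p(V) = (0.7220, 0.2780).
I(U;V) = Σ p(x,y)·ln[p(x,y)/(p(x)p(y))].
  (r,α): 0.038·ln(0.2184) = -0.05782
  (r,β): 0.203·ln(3.0299) = 0.22503
  (s,α): 0.684·ln(1.2482) = 0.15163
  (s,β): 0.075·ln(0.3554) = -0.07758
Sum = 0.2413 nats.

0.2413 nats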